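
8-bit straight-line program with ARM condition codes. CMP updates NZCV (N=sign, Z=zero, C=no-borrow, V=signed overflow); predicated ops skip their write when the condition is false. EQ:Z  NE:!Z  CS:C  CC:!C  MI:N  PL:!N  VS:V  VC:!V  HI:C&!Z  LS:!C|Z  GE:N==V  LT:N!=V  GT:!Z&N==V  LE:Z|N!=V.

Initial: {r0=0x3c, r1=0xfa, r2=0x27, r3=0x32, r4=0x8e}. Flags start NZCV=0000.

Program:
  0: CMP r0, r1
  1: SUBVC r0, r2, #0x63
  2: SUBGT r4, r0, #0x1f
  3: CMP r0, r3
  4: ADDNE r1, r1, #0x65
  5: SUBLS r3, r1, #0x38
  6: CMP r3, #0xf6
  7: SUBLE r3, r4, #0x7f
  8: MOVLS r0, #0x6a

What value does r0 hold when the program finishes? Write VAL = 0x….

0: ✓ CMP  NZCV=0000
1: ✓ SUBVC  r0←0xc4
2: ✓ SUBGT  r4←0xa5
3: ✓ CMP  NZCV=1010
4: ✓ ADDNE  r1←0x5f
5: · SUBLS
6: ✓ CMP  NZCV=0000
7: · SUBLE
8: ✓ MOVLS  r0←0x6a

VAL = 0x6a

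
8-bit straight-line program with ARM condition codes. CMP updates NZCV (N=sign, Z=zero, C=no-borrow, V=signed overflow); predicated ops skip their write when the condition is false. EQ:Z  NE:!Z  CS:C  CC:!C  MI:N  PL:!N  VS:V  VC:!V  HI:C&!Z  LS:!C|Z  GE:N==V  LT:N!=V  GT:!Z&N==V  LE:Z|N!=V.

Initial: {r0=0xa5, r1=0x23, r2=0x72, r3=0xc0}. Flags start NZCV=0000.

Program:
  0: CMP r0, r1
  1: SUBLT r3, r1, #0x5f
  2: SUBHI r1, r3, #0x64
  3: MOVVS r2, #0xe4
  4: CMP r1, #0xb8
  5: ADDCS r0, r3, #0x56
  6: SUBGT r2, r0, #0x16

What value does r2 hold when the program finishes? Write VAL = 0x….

VAL = 0x8f

[0] flags=1010 → (cmp)
[1] flags=1010 LT?T → r3=0xc4
[2] flags=1010 HI?T → r1=0x60
[3] flags=1010 VS?F → skip
[4] flags=1001 → (cmp)
[5] flags=1001 CS?F → skip
[6] flags=1001 GT?T → r2=0x8f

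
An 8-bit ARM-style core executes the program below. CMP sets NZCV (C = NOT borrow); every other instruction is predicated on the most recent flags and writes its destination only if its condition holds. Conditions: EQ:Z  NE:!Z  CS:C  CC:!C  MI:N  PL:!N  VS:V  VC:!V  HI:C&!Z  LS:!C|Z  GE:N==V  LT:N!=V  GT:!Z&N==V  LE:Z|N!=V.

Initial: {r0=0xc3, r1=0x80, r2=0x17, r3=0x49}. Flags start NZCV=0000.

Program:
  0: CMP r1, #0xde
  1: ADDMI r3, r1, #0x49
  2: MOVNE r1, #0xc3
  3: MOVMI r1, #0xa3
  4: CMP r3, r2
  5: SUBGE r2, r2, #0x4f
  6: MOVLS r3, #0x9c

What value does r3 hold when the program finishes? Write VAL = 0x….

VAL = 0xc9

[0] flags=1000 → (cmp)
[1] flags=1000 MI?T → r3=0xc9
[2] flags=1000 NE?T → r1=0xc3
[3] flags=1000 MI?T → r1=0xa3
[4] flags=1010 → (cmp)
[5] flags=1010 GE?F → skip
[6] flags=1010 LS?F → skip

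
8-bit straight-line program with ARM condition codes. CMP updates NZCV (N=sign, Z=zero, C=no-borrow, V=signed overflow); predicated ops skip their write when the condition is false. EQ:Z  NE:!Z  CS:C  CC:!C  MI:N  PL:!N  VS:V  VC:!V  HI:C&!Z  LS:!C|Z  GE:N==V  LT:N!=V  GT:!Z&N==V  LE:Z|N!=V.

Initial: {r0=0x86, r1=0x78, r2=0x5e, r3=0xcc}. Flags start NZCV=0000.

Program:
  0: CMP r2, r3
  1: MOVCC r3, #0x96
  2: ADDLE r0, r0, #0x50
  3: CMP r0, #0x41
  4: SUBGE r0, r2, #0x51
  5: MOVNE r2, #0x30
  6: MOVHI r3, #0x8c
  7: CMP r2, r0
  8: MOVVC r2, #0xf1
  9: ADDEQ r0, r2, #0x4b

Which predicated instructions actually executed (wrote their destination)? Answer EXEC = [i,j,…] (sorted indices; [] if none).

EXEC = [1,5,6]

0: ✓ CMP  NZCV=1001
1: ✓ MOVCC  r3←0x96
2: · ADDLE
3: ✓ CMP  NZCV=0011
4: · SUBGE
5: ✓ MOVNE  r2←0x30
6: ✓ MOVHI  r3←0x8c
7: ✓ CMP  NZCV=1001
8: · MOVVC
9: · ADDEQ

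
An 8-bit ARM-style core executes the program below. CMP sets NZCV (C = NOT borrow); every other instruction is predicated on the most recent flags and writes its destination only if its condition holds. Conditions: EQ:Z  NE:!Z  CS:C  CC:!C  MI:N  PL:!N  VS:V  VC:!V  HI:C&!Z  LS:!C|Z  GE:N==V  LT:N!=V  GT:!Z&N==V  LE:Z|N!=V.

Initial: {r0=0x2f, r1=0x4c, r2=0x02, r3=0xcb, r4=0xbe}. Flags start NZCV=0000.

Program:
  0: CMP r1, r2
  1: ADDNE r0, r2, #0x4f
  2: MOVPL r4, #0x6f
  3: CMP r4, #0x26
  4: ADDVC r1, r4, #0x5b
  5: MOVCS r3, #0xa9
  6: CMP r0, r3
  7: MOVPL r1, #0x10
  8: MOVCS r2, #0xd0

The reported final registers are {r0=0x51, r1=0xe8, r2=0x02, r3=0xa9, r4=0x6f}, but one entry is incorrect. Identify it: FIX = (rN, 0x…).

FIX = (r1, 0xca)

0: ✓ CMP  NZCV=0010
1: ✓ ADDNE  r0←0x51
2: ✓ MOVPL  r4←0x6f
3: ✓ CMP  NZCV=0010
4: ✓ ADDVC  r1←0xca
5: ✓ MOVCS  r3←0xa9
6: ✓ CMP  NZCV=1001
7: · MOVPL
8: · MOVCS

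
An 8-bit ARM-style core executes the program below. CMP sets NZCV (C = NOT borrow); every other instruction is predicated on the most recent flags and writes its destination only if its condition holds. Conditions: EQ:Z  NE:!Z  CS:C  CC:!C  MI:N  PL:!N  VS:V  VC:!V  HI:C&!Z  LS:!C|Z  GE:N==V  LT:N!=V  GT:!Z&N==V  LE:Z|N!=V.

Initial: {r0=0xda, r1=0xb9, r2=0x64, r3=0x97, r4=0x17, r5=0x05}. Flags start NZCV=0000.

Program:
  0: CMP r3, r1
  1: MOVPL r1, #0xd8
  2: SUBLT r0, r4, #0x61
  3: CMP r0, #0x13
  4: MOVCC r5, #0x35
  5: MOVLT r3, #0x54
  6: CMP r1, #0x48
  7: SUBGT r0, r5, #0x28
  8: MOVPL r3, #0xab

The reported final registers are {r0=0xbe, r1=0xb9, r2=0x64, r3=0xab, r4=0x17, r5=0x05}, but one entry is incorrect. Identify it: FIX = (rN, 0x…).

FIX = (r0, 0xb6)

0: ✓ CMP  NZCV=1000
1: · MOVPL
2: ✓ SUBLT  r0←0xb6
3: ✓ CMP  NZCV=1010
4: · MOVCC
5: ✓ MOVLT  r3←0x54
6: ✓ CMP  NZCV=0011
7: · SUBGT
8: ✓ MOVPL  r3←0xab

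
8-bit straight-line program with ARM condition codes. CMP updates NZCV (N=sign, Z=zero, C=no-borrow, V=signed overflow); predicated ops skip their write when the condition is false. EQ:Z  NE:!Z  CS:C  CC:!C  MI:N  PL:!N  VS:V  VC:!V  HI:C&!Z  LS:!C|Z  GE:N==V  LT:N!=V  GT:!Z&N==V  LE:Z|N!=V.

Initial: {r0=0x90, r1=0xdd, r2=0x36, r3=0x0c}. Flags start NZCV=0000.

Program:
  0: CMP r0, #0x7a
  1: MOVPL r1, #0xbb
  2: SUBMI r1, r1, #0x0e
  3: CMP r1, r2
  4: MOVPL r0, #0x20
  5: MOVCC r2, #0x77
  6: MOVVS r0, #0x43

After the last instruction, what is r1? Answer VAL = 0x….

VAL = 0xbb

[0] flags=0011 → (cmp)
[1] flags=0011 PL?T → r1=0xbb
[2] flags=0011 MI?F → skip
[3] flags=1010 → (cmp)
[4] flags=1010 PL?F → skip
[5] flags=1010 CC?F → skip
[6] flags=1010 VS?F → skip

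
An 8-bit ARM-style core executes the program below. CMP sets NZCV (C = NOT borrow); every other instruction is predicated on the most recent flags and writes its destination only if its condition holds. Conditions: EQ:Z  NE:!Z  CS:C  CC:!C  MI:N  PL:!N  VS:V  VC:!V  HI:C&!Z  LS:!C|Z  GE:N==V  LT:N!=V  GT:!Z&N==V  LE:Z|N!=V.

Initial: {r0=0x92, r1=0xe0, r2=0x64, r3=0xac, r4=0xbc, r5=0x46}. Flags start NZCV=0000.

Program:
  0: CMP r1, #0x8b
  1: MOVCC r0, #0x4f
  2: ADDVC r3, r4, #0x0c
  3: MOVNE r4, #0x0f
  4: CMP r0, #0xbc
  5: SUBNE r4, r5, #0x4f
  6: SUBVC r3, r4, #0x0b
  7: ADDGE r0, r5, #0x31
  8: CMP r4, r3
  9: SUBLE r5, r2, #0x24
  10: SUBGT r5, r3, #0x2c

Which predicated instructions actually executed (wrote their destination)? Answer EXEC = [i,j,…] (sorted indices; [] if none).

0: ✓ CMP  NZCV=0010
1: · MOVCC
2: ✓ ADDVC  r3←0xc8
3: ✓ MOVNE  r4←0x0f
4: ✓ CMP  NZCV=1000
5: ✓ SUBNE  r4←0xf7
6: ✓ SUBVC  r3←0xec
7: · ADDGE
8: ✓ CMP  NZCV=0010
9: · SUBLE
10: ✓ SUBGT  r5←0xc0

EXEC = [2,3,5,6,10]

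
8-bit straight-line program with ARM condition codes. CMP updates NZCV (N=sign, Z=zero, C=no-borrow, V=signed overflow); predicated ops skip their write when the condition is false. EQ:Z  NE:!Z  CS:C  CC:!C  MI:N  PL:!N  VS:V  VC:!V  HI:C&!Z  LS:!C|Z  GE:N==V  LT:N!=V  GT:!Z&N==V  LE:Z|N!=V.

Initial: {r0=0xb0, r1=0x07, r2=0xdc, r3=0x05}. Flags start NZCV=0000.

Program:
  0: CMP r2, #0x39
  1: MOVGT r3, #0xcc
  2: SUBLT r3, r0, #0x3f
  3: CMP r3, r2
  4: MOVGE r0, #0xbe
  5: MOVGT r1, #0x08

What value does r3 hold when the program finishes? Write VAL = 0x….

0: ✓ CMP  NZCV=1010
1: · MOVGT
2: ✓ SUBLT  r3←0x71
3: ✓ CMP  NZCV=1001
4: ✓ MOVGE  r0←0xbe
5: ✓ MOVGT  r1←0x08

VAL = 0x71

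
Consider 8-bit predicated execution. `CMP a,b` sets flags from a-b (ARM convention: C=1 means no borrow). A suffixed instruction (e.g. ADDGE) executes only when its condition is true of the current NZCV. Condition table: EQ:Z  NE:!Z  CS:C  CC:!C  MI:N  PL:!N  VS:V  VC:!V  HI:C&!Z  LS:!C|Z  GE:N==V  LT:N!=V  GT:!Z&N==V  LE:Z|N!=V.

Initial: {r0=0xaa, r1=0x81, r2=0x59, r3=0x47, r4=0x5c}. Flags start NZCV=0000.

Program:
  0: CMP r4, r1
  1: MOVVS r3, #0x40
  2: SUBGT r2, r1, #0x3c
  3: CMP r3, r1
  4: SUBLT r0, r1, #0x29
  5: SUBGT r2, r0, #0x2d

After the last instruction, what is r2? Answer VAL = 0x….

0: ✓ CMP  NZCV=1001
1: ✓ MOVVS  r3←0x40
2: ✓ SUBGT  r2←0x45
3: ✓ CMP  NZCV=1001
4: · SUBLT
5: ✓ SUBGT  r2←0x7d

VAL = 0x7d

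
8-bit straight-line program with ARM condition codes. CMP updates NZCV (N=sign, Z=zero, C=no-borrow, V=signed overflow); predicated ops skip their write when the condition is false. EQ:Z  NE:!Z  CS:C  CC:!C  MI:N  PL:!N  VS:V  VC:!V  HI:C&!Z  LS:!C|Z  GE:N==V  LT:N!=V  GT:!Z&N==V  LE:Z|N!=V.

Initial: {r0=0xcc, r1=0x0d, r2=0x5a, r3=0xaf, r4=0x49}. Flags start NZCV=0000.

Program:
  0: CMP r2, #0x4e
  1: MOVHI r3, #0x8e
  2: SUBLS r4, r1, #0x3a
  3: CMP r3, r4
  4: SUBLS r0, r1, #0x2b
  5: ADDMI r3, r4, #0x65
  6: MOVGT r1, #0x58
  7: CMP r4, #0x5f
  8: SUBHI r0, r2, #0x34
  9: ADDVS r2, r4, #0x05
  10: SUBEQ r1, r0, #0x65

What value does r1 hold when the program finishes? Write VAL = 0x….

0: ✓ CMP  NZCV=0010
1: ✓ MOVHI  r3←0x8e
2: · SUBLS
3: ✓ CMP  NZCV=0011
4: · SUBLS
5: · ADDMI
6: · MOVGT
7: ✓ CMP  NZCV=1000
8: · SUBHI
9: · ADDVS
10: · SUBEQ

VAL = 0x0d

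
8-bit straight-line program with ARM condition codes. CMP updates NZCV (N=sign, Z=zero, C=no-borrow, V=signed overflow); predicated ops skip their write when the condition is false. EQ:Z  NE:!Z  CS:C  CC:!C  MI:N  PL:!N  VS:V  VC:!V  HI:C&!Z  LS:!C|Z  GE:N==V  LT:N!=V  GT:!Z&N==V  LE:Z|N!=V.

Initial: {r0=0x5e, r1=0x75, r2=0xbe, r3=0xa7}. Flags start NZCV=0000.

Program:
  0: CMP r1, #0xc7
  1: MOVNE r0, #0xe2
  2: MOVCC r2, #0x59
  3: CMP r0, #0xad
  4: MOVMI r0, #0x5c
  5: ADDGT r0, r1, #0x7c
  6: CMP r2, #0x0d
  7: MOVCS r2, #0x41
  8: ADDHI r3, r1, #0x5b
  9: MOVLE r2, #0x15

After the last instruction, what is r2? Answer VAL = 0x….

0: ✓ CMP  NZCV=1001
1: ✓ MOVNE  r0←0xe2
2: ✓ MOVCC  r2←0x59
3: ✓ CMP  NZCV=0010
4: · MOVMI
5: ✓ ADDGT  r0←0xf1
6: ✓ CMP  NZCV=0010
7: ✓ MOVCS  r2←0x41
8: ✓ ADDHI  r3←0xd0
9: · MOVLE

VAL = 0x41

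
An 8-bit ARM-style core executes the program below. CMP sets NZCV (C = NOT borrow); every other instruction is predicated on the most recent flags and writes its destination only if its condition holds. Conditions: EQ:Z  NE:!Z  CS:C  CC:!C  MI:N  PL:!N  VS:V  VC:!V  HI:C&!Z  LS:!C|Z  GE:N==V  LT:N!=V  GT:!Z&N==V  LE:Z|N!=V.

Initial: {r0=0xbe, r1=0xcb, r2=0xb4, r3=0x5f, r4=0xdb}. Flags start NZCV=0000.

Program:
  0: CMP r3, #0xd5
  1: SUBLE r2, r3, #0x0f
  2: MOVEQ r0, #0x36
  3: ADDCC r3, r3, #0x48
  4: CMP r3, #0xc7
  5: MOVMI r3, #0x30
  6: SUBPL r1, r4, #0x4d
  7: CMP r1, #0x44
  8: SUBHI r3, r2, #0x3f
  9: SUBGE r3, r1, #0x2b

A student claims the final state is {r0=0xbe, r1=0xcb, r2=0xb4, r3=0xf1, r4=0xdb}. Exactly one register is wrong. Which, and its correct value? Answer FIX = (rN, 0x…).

[0] flags=1001 → (cmp)
[1] flags=1001 LE?F → skip
[2] flags=1001 EQ?F → skip
[3] flags=1001 CC?T → r3=0xa7
[4] flags=1000 → (cmp)
[5] flags=1000 MI?T → r3=0x30
[6] flags=1000 PL?F → skip
[7] flags=1010 → (cmp)
[8] flags=1010 HI?T → r3=0x75
[9] flags=1010 GE?F → skip

FIX = (r3, 0x75)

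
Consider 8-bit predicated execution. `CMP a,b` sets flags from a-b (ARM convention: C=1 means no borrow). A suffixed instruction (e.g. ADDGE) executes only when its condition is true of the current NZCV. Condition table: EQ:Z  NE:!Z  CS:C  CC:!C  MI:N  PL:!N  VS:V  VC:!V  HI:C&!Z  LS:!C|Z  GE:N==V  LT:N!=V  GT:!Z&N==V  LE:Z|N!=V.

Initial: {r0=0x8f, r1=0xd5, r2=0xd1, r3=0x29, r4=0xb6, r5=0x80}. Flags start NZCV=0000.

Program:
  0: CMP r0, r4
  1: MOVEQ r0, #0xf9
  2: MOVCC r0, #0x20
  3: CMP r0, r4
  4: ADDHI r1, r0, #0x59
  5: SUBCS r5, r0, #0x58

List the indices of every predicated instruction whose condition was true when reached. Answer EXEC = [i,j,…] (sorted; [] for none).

EXEC = [2]

[0] flags=1000 → (cmp)
[1] flags=1000 EQ?F → skip
[2] flags=1000 CC?T → r0=0x20
[3] flags=0000 → (cmp)
[4] flags=0000 HI?F → skip
[5] flags=0000 CS?F → skip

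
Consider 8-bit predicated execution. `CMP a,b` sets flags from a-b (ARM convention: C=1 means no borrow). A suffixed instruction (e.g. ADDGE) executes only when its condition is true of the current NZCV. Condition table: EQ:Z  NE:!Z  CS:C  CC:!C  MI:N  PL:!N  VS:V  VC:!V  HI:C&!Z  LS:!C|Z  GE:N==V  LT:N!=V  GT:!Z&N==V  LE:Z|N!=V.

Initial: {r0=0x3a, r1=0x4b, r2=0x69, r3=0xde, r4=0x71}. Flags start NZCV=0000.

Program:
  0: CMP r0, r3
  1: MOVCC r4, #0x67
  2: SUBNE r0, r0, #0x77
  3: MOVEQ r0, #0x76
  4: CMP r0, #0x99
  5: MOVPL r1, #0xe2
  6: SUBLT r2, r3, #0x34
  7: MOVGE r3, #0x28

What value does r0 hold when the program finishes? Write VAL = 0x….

VAL = 0xc3

[0] flags=0000 → (cmp)
[1] flags=0000 CC?T → r4=0x67
[2] flags=0000 NE?T → r0=0xc3
[3] flags=0000 EQ?F → skip
[4] flags=0010 → (cmp)
[5] flags=0010 PL?T → r1=0xe2
[6] flags=0010 LT?F → skip
[7] flags=0010 GE?T → r3=0x28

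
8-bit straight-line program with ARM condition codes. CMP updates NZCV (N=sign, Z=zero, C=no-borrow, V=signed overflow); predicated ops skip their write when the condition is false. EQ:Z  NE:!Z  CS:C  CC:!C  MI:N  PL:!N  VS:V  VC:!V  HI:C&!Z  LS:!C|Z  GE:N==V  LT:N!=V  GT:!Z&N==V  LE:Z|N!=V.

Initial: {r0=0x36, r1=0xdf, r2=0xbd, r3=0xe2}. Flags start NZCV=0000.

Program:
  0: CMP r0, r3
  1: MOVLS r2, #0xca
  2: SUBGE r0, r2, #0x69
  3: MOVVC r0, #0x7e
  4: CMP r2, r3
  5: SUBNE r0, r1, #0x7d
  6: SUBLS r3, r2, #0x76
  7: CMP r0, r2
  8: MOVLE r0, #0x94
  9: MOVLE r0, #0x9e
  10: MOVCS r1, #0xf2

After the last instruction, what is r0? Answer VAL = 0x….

[0] flags=0000 → (cmp)
[1] flags=0000 LS?T → r2=0xca
[2] flags=0000 GE?T → r0=0x61
[3] flags=0000 VC?T → r0=0x7e
[4] flags=1000 → (cmp)
[5] flags=1000 NE?T → r0=0x62
[6] flags=1000 LS?T → r3=0x54
[7] flags=1001 → (cmp)
[8] flags=1001 LE?F → skip
[9] flags=1001 LE?F → skip
[10] flags=1001 CS?F → skip

VAL = 0x62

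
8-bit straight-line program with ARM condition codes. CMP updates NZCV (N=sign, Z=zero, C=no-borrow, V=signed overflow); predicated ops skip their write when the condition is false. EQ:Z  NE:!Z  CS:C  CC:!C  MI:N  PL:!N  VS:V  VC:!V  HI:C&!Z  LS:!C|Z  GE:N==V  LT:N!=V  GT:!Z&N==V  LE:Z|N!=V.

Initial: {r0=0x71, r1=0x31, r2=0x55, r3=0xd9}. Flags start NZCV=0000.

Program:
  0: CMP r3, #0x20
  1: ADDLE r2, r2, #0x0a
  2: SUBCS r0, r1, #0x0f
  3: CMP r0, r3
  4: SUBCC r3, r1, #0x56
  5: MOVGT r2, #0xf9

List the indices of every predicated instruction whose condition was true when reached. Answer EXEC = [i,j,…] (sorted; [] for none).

EXEC = [1,2,4,5]

[0] flags=1010 → (cmp)
[1] flags=1010 LE?T → r2=0x5f
[2] flags=1010 CS?T → r0=0x22
[3] flags=0000 → (cmp)
[4] flags=0000 CC?T → r3=0xdb
[5] flags=0000 GT?T → r2=0xf9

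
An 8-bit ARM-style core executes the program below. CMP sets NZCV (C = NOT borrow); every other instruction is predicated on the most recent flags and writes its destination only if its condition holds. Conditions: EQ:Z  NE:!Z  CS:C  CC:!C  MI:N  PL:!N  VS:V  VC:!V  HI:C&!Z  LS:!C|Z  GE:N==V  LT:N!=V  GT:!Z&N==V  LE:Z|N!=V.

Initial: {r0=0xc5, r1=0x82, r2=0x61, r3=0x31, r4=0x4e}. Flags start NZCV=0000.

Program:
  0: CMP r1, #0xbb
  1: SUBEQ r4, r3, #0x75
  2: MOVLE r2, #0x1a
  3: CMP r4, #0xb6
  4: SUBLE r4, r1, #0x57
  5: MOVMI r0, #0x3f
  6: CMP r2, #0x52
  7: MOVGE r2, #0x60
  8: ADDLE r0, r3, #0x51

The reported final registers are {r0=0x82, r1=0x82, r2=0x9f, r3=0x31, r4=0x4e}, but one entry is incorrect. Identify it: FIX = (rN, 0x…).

[0] flags=1000 → (cmp)
[1] flags=1000 EQ?F → skip
[2] flags=1000 LE?T → r2=0x1a
[3] flags=1001 → (cmp)
[4] flags=1001 LE?F → skip
[5] flags=1001 MI?T → r0=0x3f
[6] flags=1000 → (cmp)
[7] flags=1000 GE?F → skip
[8] flags=1000 LE?T → r0=0x82

FIX = (r2, 0x1a)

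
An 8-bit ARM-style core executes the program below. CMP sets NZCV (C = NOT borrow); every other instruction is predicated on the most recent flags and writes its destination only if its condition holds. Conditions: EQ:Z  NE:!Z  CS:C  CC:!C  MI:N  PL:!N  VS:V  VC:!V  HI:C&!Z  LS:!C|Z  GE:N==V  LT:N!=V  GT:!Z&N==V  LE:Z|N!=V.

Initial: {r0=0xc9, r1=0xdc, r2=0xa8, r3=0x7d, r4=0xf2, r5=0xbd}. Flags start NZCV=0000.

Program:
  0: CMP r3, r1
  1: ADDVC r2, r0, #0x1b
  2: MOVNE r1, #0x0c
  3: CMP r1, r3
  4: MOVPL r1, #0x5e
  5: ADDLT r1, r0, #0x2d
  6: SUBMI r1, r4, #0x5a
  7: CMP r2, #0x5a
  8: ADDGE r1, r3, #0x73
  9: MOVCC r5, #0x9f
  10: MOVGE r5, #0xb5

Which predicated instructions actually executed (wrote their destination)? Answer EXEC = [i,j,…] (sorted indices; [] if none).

EXEC = [2,5,6]

[0] flags=1001 → (cmp)
[1] flags=1001 VC?F → skip
[2] flags=1001 NE?T → r1=0x0c
[3] flags=1000 → (cmp)
[4] flags=1000 PL?F → skip
[5] flags=1000 LT?T → r1=0xf6
[6] flags=1000 MI?T → r1=0x98
[7] flags=0011 → (cmp)
[8] flags=0011 GE?F → skip
[9] flags=0011 CC?F → skip
[10] flags=0011 GE?F → skip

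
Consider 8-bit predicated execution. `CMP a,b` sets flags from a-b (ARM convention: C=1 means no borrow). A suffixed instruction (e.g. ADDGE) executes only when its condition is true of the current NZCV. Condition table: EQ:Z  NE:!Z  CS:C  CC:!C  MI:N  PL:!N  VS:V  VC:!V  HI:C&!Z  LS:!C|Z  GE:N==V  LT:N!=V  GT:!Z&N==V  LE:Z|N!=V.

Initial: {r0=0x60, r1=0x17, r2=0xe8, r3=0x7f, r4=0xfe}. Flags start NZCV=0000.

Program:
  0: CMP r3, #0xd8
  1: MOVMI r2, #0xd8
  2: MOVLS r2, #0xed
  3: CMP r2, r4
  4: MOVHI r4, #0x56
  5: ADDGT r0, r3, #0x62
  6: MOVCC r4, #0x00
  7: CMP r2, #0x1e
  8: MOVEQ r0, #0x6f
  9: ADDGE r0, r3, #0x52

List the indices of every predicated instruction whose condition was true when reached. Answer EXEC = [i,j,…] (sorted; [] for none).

EXEC = [1,2,6]

0: ✓ CMP  NZCV=1001
1: ✓ MOVMI  r2←0xd8
2: ✓ MOVLS  r2←0xed
3: ✓ CMP  NZCV=1000
4: · MOVHI
5: · ADDGT
6: ✓ MOVCC  r4←0x00
7: ✓ CMP  NZCV=1010
8: · MOVEQ
9: · ADDGE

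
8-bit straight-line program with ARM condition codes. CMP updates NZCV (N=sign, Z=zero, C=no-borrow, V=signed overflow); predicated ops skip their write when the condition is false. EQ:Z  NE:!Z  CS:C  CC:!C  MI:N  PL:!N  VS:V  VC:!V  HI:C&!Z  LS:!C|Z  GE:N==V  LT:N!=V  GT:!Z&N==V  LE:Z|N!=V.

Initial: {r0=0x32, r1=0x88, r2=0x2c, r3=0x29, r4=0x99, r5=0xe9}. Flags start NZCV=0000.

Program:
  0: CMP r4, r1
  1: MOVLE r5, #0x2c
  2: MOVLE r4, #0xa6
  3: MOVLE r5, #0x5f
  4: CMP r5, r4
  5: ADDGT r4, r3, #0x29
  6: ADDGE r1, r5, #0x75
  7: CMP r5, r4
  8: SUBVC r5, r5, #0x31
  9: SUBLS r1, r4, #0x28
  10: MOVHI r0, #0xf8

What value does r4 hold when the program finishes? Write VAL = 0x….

VAL = 0x52

0: ✓ CMP  NZCV=0010
1: · MOVLE
2: · MOVLE
3: · MOVLE
4: ✓ CMP  NZCV=0010
5: ✓ ADDGT  r4←0x52
6: ✓ ADDGE  r1←0x5e
7: ✓ CMP  NZCV=1010
8: ✓ SUBVC  r5←0xb8
9: · SUBLS
10: ✓ MOVHI  r0←0xf8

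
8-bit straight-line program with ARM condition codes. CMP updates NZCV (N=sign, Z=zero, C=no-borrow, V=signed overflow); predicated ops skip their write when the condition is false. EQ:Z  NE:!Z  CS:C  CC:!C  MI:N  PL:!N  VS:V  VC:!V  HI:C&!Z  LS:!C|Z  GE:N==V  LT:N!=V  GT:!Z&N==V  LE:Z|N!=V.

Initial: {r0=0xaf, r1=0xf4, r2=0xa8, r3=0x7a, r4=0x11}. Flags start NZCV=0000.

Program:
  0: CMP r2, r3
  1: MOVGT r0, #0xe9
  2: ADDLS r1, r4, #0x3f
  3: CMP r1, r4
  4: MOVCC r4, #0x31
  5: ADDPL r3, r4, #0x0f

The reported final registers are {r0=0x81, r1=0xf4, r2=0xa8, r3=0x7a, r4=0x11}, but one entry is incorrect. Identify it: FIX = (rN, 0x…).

FIX = (r0, 0xaf)

0: ✓ CMP  NZCV=0011
1: · MOVGT
2: · ADDLS
3: ✓ CMP  NZCV=1010
4: · MOVCC
5: · ADDPL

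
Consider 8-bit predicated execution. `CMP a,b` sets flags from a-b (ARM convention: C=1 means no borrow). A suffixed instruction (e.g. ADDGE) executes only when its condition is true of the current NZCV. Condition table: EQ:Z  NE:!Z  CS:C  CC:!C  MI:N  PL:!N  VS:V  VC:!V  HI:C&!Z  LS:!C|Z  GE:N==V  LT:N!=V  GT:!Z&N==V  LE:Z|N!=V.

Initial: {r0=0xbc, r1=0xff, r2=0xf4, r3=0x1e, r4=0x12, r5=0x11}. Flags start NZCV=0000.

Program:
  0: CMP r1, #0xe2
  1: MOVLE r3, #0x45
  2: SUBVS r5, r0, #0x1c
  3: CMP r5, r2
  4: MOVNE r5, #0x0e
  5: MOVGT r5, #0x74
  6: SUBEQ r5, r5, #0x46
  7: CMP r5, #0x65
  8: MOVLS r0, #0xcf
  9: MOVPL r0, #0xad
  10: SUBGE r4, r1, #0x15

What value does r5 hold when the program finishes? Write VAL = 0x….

0: ✓ CMP  NZCV=0010
1: · MOVLE
2: · SUBVS
3: ✓ CMP  NZCV=0000
4: ✓ MOVNE  r5←0x0e
5: ✓ MOVGT  r5←0x74
6: · SUBEQ
7: ✓ CMP  NZCV=0010
8: · MOVLS
9: ✓ MOVPL  r0←0xad
10: ✓ SUBGE  r4←0xea

VAL = 0x74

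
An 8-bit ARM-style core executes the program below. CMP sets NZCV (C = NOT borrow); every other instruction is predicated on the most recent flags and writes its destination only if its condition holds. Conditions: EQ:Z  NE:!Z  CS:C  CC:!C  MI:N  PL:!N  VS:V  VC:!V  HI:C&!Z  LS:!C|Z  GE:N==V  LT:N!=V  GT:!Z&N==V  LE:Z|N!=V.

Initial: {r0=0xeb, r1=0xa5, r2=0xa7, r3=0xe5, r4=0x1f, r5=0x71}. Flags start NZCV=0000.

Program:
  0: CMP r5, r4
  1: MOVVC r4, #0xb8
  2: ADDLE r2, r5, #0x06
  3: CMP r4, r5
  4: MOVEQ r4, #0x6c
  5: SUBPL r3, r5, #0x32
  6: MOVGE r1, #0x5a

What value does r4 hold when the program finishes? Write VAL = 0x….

0: ✓ CMP  NZCV=0010
1: ✓ MOVVC  r4←0xb8
2: · ADDLE
3: ✓ CMP  NZCV=0011
4: · MOVEQ
5: ✓ SUBPL  r3←0x3f
6: · MOVGE

VAL = 0xb8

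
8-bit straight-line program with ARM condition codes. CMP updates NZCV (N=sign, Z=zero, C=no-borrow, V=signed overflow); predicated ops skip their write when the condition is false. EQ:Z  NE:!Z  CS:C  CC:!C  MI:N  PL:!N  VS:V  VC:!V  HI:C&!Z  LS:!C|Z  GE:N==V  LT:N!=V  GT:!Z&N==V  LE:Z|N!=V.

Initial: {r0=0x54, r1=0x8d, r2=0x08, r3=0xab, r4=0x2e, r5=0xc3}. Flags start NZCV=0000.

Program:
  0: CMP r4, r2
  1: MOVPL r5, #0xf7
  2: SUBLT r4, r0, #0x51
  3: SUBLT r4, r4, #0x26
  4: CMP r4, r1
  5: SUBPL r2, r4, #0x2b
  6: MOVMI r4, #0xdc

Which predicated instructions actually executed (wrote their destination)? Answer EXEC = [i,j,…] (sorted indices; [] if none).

0: ✓ CMP  NZCV=0010
1: ✓ MOVPL  r5←0xf7
2: · SUBLT
3: · SUBLT
4: ✓ CMP  NZCV=1001
5: · SUBPL
6: ✓ MOVMI  r4←0xdc

EXEC = [1,6]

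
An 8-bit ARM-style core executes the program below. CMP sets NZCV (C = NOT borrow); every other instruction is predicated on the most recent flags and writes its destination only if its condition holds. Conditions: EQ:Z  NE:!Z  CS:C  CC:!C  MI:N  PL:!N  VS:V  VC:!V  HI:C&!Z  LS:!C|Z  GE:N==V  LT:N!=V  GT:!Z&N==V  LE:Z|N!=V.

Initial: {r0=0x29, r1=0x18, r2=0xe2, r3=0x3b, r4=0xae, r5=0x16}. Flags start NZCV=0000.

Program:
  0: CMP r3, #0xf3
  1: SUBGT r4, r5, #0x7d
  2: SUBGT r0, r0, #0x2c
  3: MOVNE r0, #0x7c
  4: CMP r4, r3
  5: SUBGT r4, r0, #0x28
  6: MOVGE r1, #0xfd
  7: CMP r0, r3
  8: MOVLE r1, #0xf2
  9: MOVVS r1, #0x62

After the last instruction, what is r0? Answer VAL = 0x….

VAL = 0x7c

[0] flags=0000 → (cmp)
[1] flags=0000 GT?T → r4=0x99
[2] flags=0000 GT?T → r0=0xfd
[3] flags=0000 NE?T → r0=0x7c
[4] flags=0011 → (cmp)
[5] flags=0011 GT?F → skip
[6] flags=0011 GE?F → skip
[7] flags=0010 → (cmp)
[8] flags=0010 LE?F → skip
[9] flags=0010 VS?F → skip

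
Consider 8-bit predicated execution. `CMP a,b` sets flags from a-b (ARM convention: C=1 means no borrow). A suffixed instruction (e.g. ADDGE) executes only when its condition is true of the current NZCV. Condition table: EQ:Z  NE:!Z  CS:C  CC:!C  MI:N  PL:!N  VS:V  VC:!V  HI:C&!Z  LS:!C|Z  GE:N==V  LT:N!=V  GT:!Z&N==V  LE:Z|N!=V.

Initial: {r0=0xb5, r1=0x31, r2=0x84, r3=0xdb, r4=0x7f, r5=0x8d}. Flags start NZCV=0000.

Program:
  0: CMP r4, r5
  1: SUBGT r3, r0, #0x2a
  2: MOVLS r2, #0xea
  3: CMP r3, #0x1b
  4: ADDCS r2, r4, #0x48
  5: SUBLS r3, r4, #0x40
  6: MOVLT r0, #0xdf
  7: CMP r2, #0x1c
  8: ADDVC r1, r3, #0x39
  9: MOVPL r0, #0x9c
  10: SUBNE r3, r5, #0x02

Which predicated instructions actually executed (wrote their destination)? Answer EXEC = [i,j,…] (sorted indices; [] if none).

EXEC = [1,2,4,6,8,10]

0: ✓ CMP  NZCV=1001
1: ✓ SUBGT  r3←0x8b
2: ✓ MOVLS  r2←0xea
3: ✓ CMP  NZCV=0011
4: ✓ ADDCS  r2←0xc7
5: · SUBLS
6: ✓ MOVLT  r0←0xdf
7: ✓ CMP  NZCV=1010
8: ✓ ADDVC  r1←0xc4
9: · MOVPL
10: ✓ SUBNE  r3←0x8b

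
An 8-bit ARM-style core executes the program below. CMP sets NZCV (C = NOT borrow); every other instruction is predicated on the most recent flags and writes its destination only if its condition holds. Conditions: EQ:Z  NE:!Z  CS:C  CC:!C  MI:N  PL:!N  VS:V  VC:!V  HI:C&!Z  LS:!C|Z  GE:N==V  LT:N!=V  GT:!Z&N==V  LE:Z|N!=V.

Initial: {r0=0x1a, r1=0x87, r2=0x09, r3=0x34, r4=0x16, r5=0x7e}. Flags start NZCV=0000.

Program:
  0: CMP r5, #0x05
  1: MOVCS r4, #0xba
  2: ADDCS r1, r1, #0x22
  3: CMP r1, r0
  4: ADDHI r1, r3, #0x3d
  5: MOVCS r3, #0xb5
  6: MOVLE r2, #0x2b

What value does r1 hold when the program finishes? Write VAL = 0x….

VAL = 0x71

[0] flags=0010 → (cmp)
[1] flags=0010 CS?T → r4=0xba
[2] flags=0010 CS?T → r1=0xa9
[3] flags=1010 → (cmp)
[4] flags=1010 HI?T → r1=0x71
[5] flags=1010 CS?T → r3=0xb5
[6] flags=1010 LE?T → r2=0x2b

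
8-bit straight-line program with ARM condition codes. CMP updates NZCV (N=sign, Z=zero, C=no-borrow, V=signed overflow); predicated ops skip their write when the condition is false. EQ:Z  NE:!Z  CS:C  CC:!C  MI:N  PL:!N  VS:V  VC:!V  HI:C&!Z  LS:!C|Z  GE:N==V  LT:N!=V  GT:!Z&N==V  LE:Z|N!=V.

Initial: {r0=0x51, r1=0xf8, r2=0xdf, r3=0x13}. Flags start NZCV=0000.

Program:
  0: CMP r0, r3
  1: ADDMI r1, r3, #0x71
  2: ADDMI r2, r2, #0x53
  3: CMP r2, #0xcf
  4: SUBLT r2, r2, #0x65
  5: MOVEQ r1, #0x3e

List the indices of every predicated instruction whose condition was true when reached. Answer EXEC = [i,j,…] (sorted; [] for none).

0: ✓ CMP  NZCV=0010
1: · ADDMI
2: · ADDMI
3: ✓ CMP  NZCV=0010
4: · SUBLT
5: · MOVEQ

EXEC = []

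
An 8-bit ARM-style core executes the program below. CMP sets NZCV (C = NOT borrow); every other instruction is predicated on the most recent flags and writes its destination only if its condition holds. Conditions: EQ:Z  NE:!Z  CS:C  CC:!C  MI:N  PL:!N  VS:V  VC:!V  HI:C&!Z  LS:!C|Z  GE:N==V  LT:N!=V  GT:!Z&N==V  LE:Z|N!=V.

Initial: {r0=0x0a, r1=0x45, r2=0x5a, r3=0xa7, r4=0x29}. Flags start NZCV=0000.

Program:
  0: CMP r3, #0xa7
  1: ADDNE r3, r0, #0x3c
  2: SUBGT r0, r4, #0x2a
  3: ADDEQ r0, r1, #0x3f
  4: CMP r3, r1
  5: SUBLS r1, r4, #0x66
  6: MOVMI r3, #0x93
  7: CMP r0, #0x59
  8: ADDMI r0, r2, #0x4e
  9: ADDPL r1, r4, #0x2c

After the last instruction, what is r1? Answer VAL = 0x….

VAL = 0x55

[0] flags=0110 → (cmp)
[1] flags=0110 NE?F → skip
[2] flags=0110 GT?F → skip
[3] flags=0110 EQ?T → r0=0x84
[4] flags=0011 → (cmp)
[5] flags=0011 LS?F → skip
[6] flags=0011 MI?F → skip
[7] flags=0011 → (cmp)
[8] flags=0011 MI?F → skip
[9] flags=0011 PL?T → r1=0x55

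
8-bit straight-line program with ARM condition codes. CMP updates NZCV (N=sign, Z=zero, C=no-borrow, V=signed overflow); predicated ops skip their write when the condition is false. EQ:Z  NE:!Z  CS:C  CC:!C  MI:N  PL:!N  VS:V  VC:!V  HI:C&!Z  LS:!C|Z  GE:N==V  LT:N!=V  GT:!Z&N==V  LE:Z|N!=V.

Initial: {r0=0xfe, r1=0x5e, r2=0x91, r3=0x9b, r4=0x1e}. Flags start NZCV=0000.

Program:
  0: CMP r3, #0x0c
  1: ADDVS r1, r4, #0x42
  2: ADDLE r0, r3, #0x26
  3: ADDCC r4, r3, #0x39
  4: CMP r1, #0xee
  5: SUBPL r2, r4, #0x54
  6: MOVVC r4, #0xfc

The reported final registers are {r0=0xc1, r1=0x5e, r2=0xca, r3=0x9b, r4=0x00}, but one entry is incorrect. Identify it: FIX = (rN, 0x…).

[0] flags=1010 → (cmp)
[1] flags=1010 VS?F → skip
[2] flags=1010 LE?T → r0=0xc1
[3] flags=1010 CC?F → skip
[4] flags=0000 → (cmp)
[5] flags=0000 PL?T → r2=0xca
[6] flags=0000 VC?T → r4=0xfc

FIX = (r4, 0xfc)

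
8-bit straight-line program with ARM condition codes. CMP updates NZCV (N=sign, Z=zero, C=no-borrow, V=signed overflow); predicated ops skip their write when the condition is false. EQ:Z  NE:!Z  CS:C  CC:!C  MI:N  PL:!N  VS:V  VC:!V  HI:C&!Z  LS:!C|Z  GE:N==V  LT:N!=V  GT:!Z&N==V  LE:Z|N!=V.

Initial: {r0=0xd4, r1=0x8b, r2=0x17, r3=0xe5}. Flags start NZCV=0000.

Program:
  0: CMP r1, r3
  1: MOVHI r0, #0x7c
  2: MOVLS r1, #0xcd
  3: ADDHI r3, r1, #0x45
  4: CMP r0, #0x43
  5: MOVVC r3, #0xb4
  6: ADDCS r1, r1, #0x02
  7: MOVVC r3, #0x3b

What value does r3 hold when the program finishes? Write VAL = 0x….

VAL = 0x3b

[0] flags=1000 → (cmp)
[1] flags=1000 HI?F → skip
[2] flags=1000 LS?T → r1=0xcd
[3] flags=1000 HI?F → skip
[4] flags=1010 → (cmp)
[5] flags=1010 VC?T → r3=0xb4
[6] flags=1010 CS?T → r1=0xcf
[7] flags=1010 VC?T → r3=0x3b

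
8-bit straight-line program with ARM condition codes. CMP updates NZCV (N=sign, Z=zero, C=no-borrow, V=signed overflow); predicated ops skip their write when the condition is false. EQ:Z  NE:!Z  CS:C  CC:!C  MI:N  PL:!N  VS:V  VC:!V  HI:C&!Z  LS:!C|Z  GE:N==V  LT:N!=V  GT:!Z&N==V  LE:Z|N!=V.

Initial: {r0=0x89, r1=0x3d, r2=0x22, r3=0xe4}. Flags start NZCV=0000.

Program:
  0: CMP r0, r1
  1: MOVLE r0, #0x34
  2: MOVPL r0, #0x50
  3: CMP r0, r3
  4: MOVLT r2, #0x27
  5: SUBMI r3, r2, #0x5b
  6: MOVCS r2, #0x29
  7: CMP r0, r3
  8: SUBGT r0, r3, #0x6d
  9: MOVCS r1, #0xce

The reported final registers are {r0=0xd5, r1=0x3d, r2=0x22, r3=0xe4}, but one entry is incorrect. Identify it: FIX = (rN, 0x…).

FIX = (r0, 0x77)

0: ✓ CMP  NZCV=0011
1: ✓ MOVLE  r0←0x34
2: ✓ MOVPL  r0←0x50
3: ✓ CMP  NZCV=0000
4: · MOVLT
5: · SUBMI
6: · MOVCS
7: ✓ CMP  NZCV=0000
8: ✓ SUBGT  r0←0x77
9: · MOVCS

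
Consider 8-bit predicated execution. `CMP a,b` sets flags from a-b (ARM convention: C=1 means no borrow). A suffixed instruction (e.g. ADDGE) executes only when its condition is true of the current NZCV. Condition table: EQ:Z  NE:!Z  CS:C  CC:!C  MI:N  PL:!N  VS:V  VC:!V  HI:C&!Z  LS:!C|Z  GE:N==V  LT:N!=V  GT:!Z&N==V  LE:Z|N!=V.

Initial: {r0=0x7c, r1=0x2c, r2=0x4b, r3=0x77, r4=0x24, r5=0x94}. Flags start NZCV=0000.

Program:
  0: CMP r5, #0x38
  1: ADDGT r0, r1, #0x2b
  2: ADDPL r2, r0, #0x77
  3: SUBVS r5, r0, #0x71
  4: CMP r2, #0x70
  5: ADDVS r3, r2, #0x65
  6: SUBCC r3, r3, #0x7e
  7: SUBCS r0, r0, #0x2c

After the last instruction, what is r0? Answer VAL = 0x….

VAL = 0x50

0: ✓ CMP  NZCV=0011
1: · ADDGT
2: ✓ ADDPL  r2←0xf3
3: ✓ SUBVS  r5←0x0b
4: ✓ CMP  NZCV=1010
5: · ADDVS
6: · SUBCC
7: ✓ SUBCS  r0←0x50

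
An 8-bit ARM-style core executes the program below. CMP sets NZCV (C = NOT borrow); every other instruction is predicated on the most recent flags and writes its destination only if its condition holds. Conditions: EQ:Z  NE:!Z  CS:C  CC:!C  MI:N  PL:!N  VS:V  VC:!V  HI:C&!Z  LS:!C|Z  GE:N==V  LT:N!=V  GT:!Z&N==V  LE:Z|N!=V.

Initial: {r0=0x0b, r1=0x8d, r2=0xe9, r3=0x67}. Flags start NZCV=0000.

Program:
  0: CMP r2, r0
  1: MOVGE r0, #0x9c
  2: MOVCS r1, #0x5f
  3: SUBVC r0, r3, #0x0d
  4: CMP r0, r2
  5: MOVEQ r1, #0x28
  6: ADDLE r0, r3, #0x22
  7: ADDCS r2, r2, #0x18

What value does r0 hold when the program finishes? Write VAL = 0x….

0: ✓ CMP  NZCV=1010
1: · MOVGE
2: ✓ MOVCS  r1←0x5f
3: ✓ SUBVC  r0←0x5a
4: ✓ CMP  NZCV=0000
5: · MOVEQ
6: · ADDLE
7: · ADDCS

VAL = 0x5a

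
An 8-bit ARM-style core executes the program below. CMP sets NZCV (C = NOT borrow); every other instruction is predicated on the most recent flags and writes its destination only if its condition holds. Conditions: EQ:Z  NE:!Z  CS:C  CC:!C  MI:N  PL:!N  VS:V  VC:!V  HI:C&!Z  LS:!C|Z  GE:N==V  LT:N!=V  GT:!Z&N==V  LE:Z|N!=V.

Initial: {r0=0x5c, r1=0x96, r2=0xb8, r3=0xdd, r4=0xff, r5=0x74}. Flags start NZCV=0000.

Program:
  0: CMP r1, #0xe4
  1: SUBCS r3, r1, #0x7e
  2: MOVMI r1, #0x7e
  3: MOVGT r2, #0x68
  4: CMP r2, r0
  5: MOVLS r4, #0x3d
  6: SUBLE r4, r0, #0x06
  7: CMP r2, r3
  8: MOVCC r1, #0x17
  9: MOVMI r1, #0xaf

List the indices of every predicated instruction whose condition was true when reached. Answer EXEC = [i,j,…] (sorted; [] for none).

[0] flags=1000 → (cmp)
[1] flags=1000 CS?F → skip
[2] flags=1000 MI?T → r1=0x7e
[3] flags=1000 GT?F → skip
[4] flags=0011 → (cmp)
[5] flags=0011 LS?F → skip
[6] flags=0011 LE?T → r4=0x56
[7] flags=1000 → (cmp)
[8] flags=1000 CC?T → r1=0x17
[9] flags=1000 MI?T → r1=0xaf

EXEC = [2,6,8,9]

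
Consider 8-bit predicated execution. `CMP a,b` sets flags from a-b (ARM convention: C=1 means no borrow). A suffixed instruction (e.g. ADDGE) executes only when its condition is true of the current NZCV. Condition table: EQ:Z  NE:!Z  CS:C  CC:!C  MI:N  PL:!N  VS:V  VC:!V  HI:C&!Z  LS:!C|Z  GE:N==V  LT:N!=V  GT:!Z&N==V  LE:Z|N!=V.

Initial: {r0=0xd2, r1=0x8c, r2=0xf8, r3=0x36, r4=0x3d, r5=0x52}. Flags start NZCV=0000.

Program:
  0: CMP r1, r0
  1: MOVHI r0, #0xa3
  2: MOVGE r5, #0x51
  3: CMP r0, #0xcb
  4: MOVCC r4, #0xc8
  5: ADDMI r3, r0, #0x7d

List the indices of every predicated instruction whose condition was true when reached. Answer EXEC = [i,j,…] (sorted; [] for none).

[0] flags=1000 → (cmp)
[1] flags=1000 HI?F → skip
[2] flags=1000 GE?F → skip
[3] flags=0010 → (cmp)
[4] flags=0010 CC?F → skip
[5] flags=0010 MI?F → skip

EXEC = []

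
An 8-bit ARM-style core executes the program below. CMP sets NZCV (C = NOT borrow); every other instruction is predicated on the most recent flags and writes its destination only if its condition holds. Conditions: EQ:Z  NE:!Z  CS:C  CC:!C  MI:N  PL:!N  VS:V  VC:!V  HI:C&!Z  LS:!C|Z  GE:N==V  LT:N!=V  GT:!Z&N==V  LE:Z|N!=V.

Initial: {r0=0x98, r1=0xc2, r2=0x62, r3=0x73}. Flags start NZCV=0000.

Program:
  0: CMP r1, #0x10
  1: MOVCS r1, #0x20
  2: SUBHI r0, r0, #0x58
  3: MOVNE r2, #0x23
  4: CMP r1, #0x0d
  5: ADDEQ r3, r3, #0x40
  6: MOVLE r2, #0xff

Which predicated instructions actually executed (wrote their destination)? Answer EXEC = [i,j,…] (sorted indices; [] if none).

EXEC = [1,2,3]

0: ✓ CMP  NZCV=1010
1: ✓ MOVCS  r1←0x20
2: ✓ SUBHI  r0←0x40
3: ✓ MOVNE  r2←0x23
4: ✓ CMP  NZCV=0010
5: · ADDEQ
6: · MOVLE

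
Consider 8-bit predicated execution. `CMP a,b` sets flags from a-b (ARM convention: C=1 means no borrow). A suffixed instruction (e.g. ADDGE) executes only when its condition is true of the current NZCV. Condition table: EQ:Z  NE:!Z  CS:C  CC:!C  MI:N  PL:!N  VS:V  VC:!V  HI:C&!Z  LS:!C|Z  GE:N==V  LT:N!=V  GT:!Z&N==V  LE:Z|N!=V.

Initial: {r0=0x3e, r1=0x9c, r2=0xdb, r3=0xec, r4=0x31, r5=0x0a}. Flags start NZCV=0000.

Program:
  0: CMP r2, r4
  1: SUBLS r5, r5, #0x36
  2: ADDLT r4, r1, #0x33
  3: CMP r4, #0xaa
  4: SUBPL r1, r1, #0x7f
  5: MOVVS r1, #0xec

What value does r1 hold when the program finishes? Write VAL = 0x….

VAL = 0x1d

[0] flags=1010 → (cmp)
[1] flags=1010 LS?F → skip
[2] flags=1010 LT?T → r4=0xcf
[3] flags=0010 → (cmp)
[4] flags=0010 PL?T → r1=0x1d
[5] flags=0010 VS?F → skip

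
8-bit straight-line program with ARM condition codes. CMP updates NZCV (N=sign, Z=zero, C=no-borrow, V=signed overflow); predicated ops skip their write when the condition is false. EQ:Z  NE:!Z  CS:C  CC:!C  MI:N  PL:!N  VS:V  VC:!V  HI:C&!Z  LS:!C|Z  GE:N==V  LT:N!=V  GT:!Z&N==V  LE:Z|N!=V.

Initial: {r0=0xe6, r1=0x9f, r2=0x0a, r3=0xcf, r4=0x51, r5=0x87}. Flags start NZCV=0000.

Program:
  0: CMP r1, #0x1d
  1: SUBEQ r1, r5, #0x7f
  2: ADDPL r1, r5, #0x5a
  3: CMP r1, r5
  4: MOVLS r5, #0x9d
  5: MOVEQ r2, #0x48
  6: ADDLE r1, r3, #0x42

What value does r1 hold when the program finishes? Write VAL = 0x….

0: ✓ CMP  NZCV=1010
1: · SUBEQ
2: · ADDPL
3: ✓ CMP  NZCV=0010
4: · MOVLS
5: · MOVEQ
6: · ADDLE

VAL = 0x9f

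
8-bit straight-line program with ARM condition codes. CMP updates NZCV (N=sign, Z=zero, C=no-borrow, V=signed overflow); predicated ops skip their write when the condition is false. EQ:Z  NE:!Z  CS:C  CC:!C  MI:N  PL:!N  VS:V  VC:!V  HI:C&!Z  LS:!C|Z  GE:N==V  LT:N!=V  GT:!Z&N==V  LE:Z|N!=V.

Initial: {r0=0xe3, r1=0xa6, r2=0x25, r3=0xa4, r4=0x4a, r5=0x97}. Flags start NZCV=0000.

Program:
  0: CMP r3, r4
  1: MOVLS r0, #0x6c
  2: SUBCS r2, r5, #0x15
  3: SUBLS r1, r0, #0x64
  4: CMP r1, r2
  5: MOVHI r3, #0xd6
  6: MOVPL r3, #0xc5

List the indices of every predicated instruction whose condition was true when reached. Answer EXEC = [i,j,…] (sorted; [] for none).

EXEC = [2,5,6]

0: ✓ CMP  NZCV=0011
1: · MOVLS
2: ✓ SUBCS  r2←0x82
3: · SUBLS
4: ✓ CMP  NZCV=0010
5: ✓ MOVHI  r3←0xd6
6: ✓ MOVPL  r3←0xc5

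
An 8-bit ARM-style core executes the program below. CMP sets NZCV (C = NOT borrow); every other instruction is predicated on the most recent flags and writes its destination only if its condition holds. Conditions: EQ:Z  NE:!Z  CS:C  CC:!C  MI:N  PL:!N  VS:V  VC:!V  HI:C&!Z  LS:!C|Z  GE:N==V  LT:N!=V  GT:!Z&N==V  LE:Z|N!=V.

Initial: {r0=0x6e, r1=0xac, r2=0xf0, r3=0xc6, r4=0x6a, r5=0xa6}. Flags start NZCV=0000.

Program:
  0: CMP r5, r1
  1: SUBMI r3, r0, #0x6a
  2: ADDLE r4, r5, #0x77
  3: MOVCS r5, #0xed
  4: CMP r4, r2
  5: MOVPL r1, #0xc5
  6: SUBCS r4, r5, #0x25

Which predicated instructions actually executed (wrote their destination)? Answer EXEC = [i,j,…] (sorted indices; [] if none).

0: ✓ CMP  NZCV=1000
1: ✓ SUBMI  r3←0x04
2: ✓ ADDLE  r4←0x1d
3: · MOVCS
4: ✓ CMP  NZCV=0000
5: ✓ MOVPL  r1←0xc5
6: · SUBCS

EXEC = [1,2,5]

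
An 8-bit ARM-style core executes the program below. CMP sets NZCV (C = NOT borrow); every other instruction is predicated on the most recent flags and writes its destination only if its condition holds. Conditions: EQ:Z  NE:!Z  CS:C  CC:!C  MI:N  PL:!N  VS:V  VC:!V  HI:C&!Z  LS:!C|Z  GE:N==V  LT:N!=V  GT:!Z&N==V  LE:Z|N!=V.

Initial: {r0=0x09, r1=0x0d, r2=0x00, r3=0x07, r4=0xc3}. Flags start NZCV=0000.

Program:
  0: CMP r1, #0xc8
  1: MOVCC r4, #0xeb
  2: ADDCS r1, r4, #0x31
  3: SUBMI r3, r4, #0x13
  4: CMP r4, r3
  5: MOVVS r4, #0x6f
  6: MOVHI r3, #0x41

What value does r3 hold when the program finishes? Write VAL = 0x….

VAL = 0x41

0: ✓ CMP  NZCV=0000
1: ✓ MOVCC  r4←0xeb
2: · ADDCS
3: · SUBMI
4: ✓ CMP  NZCV=1010
5: · MOVVS
6: ✓ MOVHI  r3←0x41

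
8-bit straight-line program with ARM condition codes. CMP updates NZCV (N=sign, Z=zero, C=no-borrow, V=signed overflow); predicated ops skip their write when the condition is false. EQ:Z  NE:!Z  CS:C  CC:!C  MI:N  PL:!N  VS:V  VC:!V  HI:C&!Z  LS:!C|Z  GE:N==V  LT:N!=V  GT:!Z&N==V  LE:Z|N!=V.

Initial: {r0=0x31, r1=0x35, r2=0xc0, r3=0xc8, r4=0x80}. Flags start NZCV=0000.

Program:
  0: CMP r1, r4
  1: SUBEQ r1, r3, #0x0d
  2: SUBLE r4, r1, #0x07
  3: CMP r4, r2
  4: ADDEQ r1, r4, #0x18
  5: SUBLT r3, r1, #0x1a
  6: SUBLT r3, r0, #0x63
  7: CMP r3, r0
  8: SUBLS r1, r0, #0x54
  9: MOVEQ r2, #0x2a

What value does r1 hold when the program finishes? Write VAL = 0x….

0: ✓ CMP  NZCV=1001
1: · SUBEQ
2: · SUBLE
3: ✓ CMP  NZCV=1000
4: · ADDEQ
5: ✓ SUBLT  r3←0x1b
6: ✓ SUBLT  r3←0xce
7: ✓ CMP  NZCV=1010
8: · SUBLS
9: · MOVEQ

VAL = 0x35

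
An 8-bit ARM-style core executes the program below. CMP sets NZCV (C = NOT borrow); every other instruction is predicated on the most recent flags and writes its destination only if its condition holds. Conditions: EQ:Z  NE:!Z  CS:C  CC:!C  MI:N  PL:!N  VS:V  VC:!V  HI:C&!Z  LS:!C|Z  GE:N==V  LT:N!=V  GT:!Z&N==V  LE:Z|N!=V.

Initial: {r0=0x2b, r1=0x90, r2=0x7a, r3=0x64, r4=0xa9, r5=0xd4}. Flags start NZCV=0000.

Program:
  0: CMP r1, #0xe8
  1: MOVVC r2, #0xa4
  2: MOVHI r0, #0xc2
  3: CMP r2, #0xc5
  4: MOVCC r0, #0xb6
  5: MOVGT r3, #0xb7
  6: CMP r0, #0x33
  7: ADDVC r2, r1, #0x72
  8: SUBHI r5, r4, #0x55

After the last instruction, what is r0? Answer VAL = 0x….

VAL = 0xb6

0: ✓ CMP  NZCV=1000
1: ✓ MOVVC  r2←0xa4
2: · MOVHI
3: ✓ CMP  NZCV=1000
4: ✓ MOVCC  r0←0xb6
5: · MOVGT
6: ✓ CMP  NZCV=1010
7: ✓ ADDVC  r2←0x02
8: ✓ SUBHI  r5←0x54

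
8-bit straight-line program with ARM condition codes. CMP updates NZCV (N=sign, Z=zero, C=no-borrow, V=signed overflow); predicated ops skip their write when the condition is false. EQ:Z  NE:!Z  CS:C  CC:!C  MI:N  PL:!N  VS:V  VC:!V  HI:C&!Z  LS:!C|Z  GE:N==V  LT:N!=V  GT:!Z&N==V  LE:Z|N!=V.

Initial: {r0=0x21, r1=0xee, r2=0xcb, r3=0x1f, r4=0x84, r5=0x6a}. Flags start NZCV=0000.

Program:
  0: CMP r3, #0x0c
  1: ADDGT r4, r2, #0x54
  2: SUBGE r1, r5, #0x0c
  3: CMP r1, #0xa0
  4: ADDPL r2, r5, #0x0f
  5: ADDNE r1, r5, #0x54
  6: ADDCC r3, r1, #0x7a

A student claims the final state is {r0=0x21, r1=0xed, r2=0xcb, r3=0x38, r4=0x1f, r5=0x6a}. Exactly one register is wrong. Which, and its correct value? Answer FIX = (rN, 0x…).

FIX = (r1, 0xbe)

[0] flags=0010 → (cmp)
[1] flags=0010 GT?T → r4=0x1f
[2] flags=0010 GE?T → r1=0x5e
[3] flags=1001 → (cmp)
[4] flags=1001 PL?F → skip
[5] flags=1001 NE?T → r1=0xbe
[6] flags=1001 CC?T → r3=0x38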